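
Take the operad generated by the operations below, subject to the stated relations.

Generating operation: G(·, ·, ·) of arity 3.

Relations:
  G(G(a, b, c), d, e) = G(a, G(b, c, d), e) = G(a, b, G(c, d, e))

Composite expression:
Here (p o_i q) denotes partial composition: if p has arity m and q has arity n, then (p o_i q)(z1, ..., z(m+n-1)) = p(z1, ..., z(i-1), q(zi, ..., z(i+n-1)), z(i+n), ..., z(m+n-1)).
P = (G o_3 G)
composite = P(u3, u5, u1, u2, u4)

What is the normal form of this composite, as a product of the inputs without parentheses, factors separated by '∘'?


Key point: G is associative — brackets drop, the u-order remains.
G(u1, u2, u4) spells out as u1 ∘ u2 ∘ u4
G(u3, u5, G(u1, u2, u4)) spells out as u3 ∘ u5 ∘ u1 ∘ u2 ∘ u4

u3 ∘ u5 ∘ u1 ∘ u2 ∘ u4


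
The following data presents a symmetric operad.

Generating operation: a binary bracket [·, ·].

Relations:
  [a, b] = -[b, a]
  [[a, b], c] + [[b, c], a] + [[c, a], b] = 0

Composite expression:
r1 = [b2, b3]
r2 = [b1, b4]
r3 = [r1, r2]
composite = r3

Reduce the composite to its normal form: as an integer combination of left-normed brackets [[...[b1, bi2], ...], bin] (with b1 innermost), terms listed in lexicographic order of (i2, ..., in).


-[[[b1, b4], b2], b3] + [[[b1, b4], b3], b2]

In the tensor algebra, words opening b1 carry the b1-anchored form.
Composite bracket: [[b2, b3], [b1, b4]]
Each bracket splits as ab - ba, giving 8 signed words (2^3 = 8).
Collect the words opening with b1:
  word b1b4b2b3 has sign -1, contributing -[[[b1, b4], b2], b3]
  word b1b4b3b2 has sign +1, contributing +[[[b1, b4], b3], b2]


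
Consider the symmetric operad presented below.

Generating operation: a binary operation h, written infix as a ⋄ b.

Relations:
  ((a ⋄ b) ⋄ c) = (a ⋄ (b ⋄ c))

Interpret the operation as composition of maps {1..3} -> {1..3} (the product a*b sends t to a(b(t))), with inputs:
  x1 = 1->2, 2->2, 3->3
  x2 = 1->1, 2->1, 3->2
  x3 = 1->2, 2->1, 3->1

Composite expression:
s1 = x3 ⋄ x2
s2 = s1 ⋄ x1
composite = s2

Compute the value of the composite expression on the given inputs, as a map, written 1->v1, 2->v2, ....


1->2, 2->2, 3->1

(x3 ⋄ x2) = 1->2, 2->2, 3->1
((x3 ⋄ x2) ⋄ x1) = 1->2, 2->2, 3->1


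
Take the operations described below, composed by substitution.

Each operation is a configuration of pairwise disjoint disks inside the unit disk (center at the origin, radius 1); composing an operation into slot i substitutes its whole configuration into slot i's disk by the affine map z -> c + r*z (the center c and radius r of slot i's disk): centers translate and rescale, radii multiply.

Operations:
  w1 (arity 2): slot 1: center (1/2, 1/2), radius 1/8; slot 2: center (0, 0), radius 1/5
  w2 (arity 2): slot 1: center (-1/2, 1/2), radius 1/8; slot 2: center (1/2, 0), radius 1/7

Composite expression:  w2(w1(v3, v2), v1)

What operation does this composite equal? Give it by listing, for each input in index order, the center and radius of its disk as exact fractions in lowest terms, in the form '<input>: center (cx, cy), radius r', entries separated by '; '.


v1: center (1/2, 0), radius 1/7; v2: center (-1/2, 1/2), radius 1/40; v3: center (-7/16, 9/16), radius 1/64

Follow each v-input down from w2: c' goes to c + r*c', radius to r*r'.
input v3: applying the 2 nested substitutions gives center (-7/16, 9/16), radius 1/64
input v2: applying the 2 nested substitutions gives center (-1/2, 1/2), radius 1/40
input v1: applying the 1 nested substitution gives center (1/2, 0), radius 1/7


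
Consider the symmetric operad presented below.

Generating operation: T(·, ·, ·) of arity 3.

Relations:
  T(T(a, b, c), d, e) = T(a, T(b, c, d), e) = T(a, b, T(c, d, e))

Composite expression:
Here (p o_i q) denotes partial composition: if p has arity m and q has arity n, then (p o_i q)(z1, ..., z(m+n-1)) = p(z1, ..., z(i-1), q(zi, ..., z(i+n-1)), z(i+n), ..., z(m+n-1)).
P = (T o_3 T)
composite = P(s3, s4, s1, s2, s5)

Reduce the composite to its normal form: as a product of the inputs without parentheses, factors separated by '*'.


s3 * s4 * s1 * s2 * s5

Every regrouping of T is equal, so read the s-inputs in written order.
T(s1, s2, s5) unparenthesizes to s1 * s2 * s5
T(s3, s4, T(s1, s2, s5)) unparenthesizes to s3 * s4 * s1 * s2 * s5


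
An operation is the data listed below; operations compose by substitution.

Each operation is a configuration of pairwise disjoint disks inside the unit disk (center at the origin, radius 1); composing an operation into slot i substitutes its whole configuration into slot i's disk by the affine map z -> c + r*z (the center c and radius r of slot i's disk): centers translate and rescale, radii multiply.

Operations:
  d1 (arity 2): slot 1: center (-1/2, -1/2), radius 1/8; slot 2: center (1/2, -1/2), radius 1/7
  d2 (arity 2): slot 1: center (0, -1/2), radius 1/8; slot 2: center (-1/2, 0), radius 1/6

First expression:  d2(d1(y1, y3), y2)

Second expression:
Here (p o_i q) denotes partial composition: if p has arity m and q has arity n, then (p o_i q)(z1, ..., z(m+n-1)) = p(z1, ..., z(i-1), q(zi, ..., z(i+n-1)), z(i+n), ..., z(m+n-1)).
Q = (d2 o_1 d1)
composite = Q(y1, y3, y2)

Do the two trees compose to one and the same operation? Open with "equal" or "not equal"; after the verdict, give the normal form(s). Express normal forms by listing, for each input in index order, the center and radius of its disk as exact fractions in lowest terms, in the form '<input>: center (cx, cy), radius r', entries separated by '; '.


equal; both compose to y1: center (-1/16, -9/16), radius 1/64; y2: center (-1/2, 0), radius 1/6; y3: center (1/16, -9/16), radius 1/56

The first composite normalizes to y1: center (-1/16, -9/16), radius 1/64; y2: center (-1/2, 0), radius 1/6; y3: center (1/16, -9/16), radius 1/56
The second composite normalizes to y1: center (-1/16, -9/16), radius 1/64; y2: center (-1/2, 0), radius 1/6; y3: center (1/16, -9/16), radius 1/56
Both agree, so they are equal.


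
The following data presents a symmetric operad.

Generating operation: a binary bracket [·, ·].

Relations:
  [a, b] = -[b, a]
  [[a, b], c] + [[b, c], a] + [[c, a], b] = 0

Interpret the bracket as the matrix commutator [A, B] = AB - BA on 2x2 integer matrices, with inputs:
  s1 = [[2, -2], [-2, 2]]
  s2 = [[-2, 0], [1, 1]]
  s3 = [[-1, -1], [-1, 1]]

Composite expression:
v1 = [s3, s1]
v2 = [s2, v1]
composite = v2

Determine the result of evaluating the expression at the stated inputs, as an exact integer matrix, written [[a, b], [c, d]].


[[-4, -12], [-12, 4]]

[s3, s1] = [[0, 4], [-4, 0]]
[s2, [s3, s1]] = [[-4, -12], [-12, 4]]


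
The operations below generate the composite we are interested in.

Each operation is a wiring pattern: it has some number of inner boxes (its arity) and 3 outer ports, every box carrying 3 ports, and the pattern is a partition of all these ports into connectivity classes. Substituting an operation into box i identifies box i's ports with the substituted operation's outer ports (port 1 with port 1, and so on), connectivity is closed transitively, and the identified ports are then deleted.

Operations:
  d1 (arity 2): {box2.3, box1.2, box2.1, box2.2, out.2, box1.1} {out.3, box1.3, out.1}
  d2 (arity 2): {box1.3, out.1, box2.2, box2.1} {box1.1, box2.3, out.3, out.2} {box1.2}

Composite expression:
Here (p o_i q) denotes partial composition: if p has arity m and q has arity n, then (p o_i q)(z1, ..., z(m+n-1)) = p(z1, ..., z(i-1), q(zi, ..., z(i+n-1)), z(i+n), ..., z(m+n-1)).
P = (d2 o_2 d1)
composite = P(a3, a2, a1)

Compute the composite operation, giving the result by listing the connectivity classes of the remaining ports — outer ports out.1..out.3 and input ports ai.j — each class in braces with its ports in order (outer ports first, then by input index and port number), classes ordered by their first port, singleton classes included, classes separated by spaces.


Treat the ports identified at d2 as solder joints: merge, then drop.
d1 over (a2, a1) gives {out.1, out.3, a2.3} {out.2, a1.1, a1.2, a1.3, a2.1, a2.2}, out.j being that stage's outer ports
d2 over (a3, a2, a1) gives {out.1, out.2, out.3, a1.1, a1.2, a1.3, a2.1, a2.2, a2.3, a3.1, a3.3} {a3.2}, out.j being that stage's outer ports

{out.1, out.2, out.3, a1.1, a1.2, a1.3, a2.1, a2.2, a2.3, a3.1, a3.3} {a3.2}


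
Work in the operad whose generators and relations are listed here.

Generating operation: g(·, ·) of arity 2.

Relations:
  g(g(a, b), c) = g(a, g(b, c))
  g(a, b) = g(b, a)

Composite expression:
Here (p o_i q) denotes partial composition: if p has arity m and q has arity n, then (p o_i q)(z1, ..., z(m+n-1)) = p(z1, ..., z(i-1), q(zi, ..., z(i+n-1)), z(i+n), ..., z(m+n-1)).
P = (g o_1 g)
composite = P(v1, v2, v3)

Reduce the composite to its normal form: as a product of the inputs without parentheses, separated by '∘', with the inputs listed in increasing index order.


v1 ∘ v2 ∘ v3

Reordering under g is free, so list the v-inputs canonically.
g(v1, v2) collapses to v1 ∘ v2
g(g(v1, v2), v3) collapses to v1 ∘ v2 ∘ v3
rearranged into index order: v1 ∘ v2 ∘ v3


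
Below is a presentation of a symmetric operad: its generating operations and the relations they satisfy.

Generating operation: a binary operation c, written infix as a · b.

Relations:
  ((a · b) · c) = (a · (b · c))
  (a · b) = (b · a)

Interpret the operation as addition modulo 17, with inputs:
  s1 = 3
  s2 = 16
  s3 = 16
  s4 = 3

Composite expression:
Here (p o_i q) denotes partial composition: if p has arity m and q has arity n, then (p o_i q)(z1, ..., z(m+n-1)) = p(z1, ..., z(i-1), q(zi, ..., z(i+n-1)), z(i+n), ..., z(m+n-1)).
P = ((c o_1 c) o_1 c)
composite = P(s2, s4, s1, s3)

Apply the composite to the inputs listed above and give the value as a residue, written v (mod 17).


4 (mod 17)


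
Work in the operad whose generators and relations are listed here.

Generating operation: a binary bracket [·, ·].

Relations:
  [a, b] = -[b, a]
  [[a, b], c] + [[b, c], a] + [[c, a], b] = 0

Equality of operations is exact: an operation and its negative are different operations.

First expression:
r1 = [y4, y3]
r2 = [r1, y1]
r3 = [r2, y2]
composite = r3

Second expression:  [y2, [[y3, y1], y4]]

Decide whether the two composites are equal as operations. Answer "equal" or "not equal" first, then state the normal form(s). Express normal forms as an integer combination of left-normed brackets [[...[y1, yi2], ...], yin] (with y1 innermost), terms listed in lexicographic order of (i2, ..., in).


not equal; first: [[[y1, y3], y4], y2] - [[[y1, y4], y3], y2]; second: [[[y1, y3], y4], y2]

The first composite normalizes to [[[y1, y3], y4], y2] - [[[y1, y4], y3], y2]
The second composite normalizes to [[[y1, y3], y4], y2]
Different reductions; not equal.


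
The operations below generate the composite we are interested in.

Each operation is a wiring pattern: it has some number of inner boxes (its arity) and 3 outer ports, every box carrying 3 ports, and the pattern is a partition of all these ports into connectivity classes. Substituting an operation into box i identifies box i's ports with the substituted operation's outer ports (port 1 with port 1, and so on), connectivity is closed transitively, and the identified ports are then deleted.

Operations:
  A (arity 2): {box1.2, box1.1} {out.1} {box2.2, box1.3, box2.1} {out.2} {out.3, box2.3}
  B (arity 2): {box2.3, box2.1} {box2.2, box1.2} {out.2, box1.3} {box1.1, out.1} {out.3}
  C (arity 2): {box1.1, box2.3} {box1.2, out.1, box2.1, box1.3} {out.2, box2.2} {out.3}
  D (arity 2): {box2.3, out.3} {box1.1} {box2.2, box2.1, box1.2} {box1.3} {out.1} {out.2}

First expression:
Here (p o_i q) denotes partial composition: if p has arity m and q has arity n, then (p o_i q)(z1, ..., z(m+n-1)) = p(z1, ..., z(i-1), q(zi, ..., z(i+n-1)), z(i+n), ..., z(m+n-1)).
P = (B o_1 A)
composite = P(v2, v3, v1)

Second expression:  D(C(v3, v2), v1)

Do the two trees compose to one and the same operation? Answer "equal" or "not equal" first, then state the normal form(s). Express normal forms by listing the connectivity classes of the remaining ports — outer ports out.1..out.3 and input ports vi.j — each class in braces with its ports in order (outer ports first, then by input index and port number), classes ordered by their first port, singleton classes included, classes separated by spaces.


In normal form, the first expression is {out.1} {out.2, v3.3} {out.3} {v1.1, v1.3} {v1.2} {v2.1, v2.2} {v2.3, v3.1, v3.2}
In normal form, the second expression is {out.1} {out.2} {out.3, v1.3} {v1.1, v1.2, v2.2} {v2.1, v3.2, v3.3} {v2.3, v3.1}
The normal forms differ: not equal.

not equal: they reduce to {out.1} {out.2, v3.3} {out.3} {v1.1, v1.3} {v1.2} {v2.1, v2.2} {v2.3, v3.1, v3.2} and {out.1} {out.2} {out.3, v1.3} {v1.1, v1.2, v2.2} {v2.1, v3.2, v3.3} {v2.3, v3.1}


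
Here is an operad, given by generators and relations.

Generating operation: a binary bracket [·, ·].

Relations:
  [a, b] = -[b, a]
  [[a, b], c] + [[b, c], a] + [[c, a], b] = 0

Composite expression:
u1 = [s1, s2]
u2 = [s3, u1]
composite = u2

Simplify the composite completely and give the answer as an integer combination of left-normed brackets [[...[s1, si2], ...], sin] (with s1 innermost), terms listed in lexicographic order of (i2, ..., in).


Antisymmetry and Jacobi reduce to s1-anchored left-normed brackets.
Composite bracket: [s3, [s1, s2]]
Full expansion: 4 signed words from ab - ba (2^2 = 4).
The s1-initial words carry the normal form:
  s1s2s3 appears with sign -1, giving the term -[[s1, s2], s3]

-[[s1, s2], s3]


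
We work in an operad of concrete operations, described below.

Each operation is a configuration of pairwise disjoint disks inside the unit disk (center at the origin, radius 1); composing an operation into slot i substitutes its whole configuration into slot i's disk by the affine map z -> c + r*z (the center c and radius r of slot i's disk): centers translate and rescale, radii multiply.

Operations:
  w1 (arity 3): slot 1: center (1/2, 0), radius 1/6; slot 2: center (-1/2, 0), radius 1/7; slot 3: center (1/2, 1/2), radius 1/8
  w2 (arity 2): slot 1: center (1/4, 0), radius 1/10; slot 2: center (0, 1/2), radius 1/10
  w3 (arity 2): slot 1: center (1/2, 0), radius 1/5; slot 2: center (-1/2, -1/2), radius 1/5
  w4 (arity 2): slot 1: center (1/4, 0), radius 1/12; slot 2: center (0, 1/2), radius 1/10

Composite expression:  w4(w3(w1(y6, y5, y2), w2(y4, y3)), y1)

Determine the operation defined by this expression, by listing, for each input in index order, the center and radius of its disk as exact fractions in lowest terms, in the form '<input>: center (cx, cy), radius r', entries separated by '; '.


y1: center (0, 1/2), radius 1/10; y2: center (3/10, 1/120), radius 1/480; y3: center (5/24, -1/30), radius 1/600; y4: center (17/80, -1/24), radius 1/600; y5: center (17/60, 0), radius 1/420; y6: center (3/10, 0), radius 1/360


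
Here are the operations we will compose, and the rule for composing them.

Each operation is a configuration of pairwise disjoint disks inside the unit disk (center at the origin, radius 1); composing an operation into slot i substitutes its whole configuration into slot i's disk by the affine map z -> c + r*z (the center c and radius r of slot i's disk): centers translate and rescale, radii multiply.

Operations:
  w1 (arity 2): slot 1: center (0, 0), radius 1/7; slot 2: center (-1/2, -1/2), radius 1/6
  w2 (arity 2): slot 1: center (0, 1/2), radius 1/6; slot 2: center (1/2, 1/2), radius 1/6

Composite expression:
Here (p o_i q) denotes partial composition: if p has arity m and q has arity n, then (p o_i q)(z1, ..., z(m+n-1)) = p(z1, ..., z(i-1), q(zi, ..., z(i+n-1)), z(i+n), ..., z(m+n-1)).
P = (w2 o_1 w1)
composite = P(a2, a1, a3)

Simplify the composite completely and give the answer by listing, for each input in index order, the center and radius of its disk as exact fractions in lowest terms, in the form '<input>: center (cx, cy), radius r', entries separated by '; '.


Affine substitution under w2: radii multiply and a-centers shift.
tracing a2 down its 2-map path: center (0, 1/2), radius 1/42
tracing a1 down its 2-map path: center (-1/12, 5/12), radius 1/36
tracing a3 down its 1-map path: center (1/2, 1/2), radius 1/6

a1: center (-1/12, 5/12), radius 1/36; a2: center (0, 1/2), radius 1/42; a3: center (1/2, 1/2), radius 1/6


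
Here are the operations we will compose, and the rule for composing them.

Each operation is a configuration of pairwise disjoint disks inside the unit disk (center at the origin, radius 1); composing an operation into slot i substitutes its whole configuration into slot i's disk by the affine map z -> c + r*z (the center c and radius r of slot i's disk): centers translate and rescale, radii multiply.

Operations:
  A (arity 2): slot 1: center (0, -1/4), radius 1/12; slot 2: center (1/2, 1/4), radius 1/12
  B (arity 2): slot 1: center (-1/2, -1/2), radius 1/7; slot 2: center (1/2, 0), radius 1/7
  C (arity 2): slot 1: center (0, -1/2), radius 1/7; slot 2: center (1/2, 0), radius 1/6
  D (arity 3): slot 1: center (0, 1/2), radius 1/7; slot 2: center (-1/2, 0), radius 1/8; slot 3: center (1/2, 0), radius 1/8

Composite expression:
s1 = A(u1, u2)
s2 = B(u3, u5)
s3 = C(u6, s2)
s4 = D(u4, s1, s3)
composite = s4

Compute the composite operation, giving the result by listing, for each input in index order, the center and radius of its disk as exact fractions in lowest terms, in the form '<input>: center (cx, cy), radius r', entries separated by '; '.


u1: center (-1/2, -1/32), radius 1/96; u2: center (-7/16, 1/32), radius 1/96; u3: center (53/96, -1/96), radius 1/336; u4: center (0, 1/2), radius 1/7; u5: center (55/96, 0), radius 1/336; u6: center (1/2, -1/16), radius 1/56


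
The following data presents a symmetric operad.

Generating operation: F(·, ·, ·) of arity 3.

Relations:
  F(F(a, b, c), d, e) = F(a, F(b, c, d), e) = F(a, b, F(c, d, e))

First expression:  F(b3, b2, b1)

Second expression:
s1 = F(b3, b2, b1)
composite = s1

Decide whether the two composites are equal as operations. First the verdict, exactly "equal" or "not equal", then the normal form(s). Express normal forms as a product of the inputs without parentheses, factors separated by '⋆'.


In normal form, the first expression is b3 ⋆ b2 ⋆ b1
In normal form, the second expression is b3 ⋆ b2 ⋆ b1
The forms coincide; equal.

equal; both compose to b3 ⋆ b2 ⋆ b1


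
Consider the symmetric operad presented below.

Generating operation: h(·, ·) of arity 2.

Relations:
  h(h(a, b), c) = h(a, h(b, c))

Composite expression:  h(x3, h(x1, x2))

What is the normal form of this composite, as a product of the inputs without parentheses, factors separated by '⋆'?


x3 ⋆ x1 ⋆ x2

Every regrouping of h is equal, so read the x-inputs in written order.
h(x1, x2) reduces to x1 ⋆ x2
h(x3, h(x1, x2)) reduces to x3 ⋆ x1 ⋆ x2


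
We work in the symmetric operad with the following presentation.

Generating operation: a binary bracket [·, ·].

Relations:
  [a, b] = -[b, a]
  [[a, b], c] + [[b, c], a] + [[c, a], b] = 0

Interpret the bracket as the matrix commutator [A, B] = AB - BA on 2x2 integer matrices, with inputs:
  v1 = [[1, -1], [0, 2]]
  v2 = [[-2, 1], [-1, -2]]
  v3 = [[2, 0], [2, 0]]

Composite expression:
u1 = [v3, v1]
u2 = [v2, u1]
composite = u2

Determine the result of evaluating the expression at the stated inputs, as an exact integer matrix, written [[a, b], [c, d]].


[[-4, -4], [-4, 4]]

[v3, v1] = [[2, -2], [-2, -2]]
[v2, [v3, v1]] = [[-4, -4], [-4, 4]]


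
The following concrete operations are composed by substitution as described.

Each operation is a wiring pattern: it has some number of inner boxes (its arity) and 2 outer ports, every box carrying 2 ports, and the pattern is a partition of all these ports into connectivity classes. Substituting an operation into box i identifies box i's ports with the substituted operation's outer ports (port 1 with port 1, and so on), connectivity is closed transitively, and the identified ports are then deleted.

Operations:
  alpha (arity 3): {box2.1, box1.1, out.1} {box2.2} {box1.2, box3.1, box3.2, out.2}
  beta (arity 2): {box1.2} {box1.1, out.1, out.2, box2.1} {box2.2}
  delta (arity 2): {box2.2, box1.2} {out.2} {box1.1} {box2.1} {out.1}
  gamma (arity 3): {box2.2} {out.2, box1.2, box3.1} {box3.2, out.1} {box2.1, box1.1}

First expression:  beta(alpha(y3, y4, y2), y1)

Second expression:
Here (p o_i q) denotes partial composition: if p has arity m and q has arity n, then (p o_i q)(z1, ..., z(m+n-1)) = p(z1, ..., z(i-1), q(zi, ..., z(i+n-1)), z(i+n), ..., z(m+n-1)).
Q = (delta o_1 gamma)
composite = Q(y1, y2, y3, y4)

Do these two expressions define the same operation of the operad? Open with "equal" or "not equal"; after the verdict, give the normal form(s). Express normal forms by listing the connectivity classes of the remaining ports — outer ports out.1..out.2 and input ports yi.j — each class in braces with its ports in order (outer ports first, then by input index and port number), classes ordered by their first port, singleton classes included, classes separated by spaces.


The first expression, normalized: {out.1, out.2, y1.1, y3.1, y4.1} {y1.2} {y2.1, y2.2, y3.2} {y4.2}
The second expression, normalized: {out.1} {out.2} {y1.1, y2.1} {y1.2, y3.1, y4.2} {y2.2} {y3.2} {y4.1}
Different reductions; not equal.

not equal — first {out.1, out.2, y1.1, y3.1, y4.1} {y1.2} {y2.1, y2.2, y3.2} {y4.2}, second {out.1} {out.2} {y1.1, y2.1} {y1.2, y3.1, y4.2} {y2.2} {y3.2} {y4.1}


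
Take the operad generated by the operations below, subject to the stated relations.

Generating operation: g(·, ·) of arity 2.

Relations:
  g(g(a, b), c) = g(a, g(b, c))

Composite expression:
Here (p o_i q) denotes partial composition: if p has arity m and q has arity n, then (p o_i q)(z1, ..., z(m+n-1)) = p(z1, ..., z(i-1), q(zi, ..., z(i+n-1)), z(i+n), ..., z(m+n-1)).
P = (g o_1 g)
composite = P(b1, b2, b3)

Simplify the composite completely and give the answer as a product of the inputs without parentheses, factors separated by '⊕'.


b1 ⊕ b2 ⊕ b3

Associativity of g dissolves the nesting; only the b-input order survives.
g(b1, b2) collapses to b1 ⊕ b2
g(g(b1, b2), b3) collapses to b1 ⊕ b2 ⊕ b3


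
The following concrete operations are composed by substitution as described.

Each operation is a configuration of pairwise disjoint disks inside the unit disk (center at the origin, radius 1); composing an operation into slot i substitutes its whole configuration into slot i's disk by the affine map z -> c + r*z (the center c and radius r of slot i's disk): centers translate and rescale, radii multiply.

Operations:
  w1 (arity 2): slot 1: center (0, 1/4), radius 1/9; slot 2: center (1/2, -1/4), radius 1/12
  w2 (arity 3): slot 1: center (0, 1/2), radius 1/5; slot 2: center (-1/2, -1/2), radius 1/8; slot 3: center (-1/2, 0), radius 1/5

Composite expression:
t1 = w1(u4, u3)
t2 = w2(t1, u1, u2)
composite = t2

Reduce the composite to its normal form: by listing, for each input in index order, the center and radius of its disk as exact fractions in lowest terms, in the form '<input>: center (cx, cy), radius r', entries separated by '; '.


u1: center (-1/2, -1/2), radius 1/8; u2: center (-1/2, 0), radius 1/5; u3: center (1/10, 9/20), radius 1/60; u4: center (0, 11/20), radius 1/45

Below w2, radii multiply path by path; the u-disk centers shift.
tracing u4 down its 2-map path: center (0, 11/20), radius 1/45
tracing u3 down its 2-map path: center (1/10, 9/20), radius 1/60
tracing u1 down its 1-map path: center (-1/2, -1/2), radius 1/8
tracing u2 down its 1-map path: center (-1/2, 0), radius 1/5


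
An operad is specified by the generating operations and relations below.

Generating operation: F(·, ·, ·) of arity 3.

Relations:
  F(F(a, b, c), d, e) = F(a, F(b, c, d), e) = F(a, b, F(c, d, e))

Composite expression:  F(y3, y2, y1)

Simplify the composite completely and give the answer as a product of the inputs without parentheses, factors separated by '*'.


All parenthesizations of F agree; list the y-inputs left to right.
F(y3, y2, y1) unparenthesizes to y3 * y2 * y1

y3 * y2 * y1


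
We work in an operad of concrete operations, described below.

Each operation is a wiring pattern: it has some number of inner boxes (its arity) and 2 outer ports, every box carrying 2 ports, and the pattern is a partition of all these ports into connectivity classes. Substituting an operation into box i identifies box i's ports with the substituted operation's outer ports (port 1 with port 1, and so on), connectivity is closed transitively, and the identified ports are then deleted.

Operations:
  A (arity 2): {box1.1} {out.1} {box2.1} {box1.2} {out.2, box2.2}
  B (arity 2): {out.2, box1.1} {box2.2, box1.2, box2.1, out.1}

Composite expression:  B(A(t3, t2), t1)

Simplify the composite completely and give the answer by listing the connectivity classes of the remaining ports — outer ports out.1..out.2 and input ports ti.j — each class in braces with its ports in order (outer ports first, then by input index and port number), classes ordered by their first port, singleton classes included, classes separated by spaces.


{out.1, t1.1, t1.2, t2.2} {out.2} {t2.1} {t3.1} {t3.2}

Connectivity passes through glued B-boundaries; trace each wire chain.
through A, on inputs (t3, t2): {out.1} {out.2, t2.2} {t2.1} {t3.1} {t3.2} (out.j = stage outer ports)
through B, on inputs (t3, t2, t1): {out.1, t1.1, t1.2, t2.2} {out.2} {t2.1} {t3.1} {t3.2} (out.j = stage outer ports)


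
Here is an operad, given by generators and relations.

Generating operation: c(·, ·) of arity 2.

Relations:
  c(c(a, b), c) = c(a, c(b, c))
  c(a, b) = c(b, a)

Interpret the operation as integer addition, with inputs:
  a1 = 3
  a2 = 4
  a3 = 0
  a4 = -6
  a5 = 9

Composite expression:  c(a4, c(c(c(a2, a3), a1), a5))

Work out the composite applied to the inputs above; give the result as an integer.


c(a2, a3) = 4
c(c(a2, a3), a1) = 7
c(c(c(a2, a3), a1), a5) = 16
c(a4, c(c(c(a2, a3), a1), a5)) = 10

10


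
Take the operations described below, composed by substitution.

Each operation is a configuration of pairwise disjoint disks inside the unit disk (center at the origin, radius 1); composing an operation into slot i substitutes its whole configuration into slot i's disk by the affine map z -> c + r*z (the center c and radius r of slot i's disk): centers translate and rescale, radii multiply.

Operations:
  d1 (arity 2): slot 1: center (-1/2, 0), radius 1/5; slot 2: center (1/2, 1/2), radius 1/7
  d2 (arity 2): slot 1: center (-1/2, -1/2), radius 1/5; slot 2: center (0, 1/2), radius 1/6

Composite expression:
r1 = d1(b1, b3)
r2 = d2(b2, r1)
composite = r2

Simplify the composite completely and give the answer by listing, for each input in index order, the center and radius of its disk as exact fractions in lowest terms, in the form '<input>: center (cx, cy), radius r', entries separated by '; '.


b1: center (-1/12, 1/2), radius 1/30; b2: center (-1/2, -1/2), radius 1/5; b3: center (1/12, 7/12), radius 1/42


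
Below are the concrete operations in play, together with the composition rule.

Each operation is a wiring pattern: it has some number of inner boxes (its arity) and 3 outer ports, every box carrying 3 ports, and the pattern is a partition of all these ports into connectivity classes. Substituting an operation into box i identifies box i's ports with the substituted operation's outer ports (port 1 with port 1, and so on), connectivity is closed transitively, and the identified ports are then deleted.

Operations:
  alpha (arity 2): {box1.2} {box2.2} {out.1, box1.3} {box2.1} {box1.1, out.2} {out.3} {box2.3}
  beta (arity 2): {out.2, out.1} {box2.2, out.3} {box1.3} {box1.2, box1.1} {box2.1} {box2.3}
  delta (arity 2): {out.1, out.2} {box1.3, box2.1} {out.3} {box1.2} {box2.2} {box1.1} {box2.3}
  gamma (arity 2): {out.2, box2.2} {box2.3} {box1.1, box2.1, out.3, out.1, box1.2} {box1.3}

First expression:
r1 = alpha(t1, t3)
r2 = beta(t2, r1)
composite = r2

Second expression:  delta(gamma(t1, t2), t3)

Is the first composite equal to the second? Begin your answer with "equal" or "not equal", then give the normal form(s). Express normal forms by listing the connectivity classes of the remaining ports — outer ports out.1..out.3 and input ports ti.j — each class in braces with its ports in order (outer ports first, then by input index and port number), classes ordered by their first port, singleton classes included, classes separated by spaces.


not equal: they reduce to {out.1, out.2} {out.3, t1.1} {t1.2} {t1.3} {t2.1, t2.2} {t2.3} {t3.1} {t3.2} {t3.3} and {out.1, out.2} {out.3} {t1.1, t1.2, t2.1, t3.1} {t1.3} {t2.2} {t2.3} {t3.2} {t3.3}


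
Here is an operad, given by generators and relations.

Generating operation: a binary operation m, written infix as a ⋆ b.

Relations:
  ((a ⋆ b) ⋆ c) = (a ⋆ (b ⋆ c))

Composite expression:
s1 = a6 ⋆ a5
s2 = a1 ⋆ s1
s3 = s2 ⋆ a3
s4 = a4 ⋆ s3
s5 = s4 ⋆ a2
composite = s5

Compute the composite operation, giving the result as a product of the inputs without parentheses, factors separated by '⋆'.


a4 ⋆ a1 ⋆ a6 ⋆ a5 ⋆ a3 ⋆ a2

Every regrouping of m is equal, so read the a-inputs in written order.
(a6 ⋆ a5) unparenthesizes to a6 ⋆ a5
(a1 ⋆ (a6 ⋆ a5)) unparenthesizes to a1 ⋆ a6 ⋆ a5
((a1 ⋆ (a6 ⋆ a5)) ⋆ a3) unparenthesizes to a1 ⋆ a6 ⋆ a5 ⋆ a3
(a4 ⋆ ((a1 ⋆ (a6 ⋆ a5)) ⋆ a3)) unparenthesizes to a4 ⋆ a1 ⋆ a6 ⋆ a5 ⋆ a3
((a4 ⋆ ((a1 ⋆ (a6 ⋆ a5)) ⋆ a3)) ⋆ a2) unparenthesizes to a4 ⋆ a1 ⋆ a6 ⋆ a5 ⋆ a3 ⋆ a2


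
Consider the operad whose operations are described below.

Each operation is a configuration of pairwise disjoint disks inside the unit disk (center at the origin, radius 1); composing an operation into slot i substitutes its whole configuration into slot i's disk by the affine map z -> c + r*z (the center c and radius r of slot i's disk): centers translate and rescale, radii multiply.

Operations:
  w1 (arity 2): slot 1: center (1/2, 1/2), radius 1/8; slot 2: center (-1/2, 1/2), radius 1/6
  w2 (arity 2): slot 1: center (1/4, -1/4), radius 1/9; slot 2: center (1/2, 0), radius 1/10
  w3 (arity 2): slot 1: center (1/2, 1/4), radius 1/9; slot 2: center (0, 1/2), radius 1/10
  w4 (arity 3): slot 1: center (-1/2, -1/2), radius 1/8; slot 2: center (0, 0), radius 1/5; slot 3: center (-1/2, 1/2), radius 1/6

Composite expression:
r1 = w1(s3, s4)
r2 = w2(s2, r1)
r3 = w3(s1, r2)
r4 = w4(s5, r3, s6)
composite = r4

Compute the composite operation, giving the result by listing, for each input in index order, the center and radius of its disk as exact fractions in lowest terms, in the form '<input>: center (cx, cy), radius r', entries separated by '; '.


s1: center (1/10, 1/20), radius 1/45; s2: center (1/200, 19/200), radius 1/450; s3: center (11/1000, 101/1000), radius 1/4000; s4: center (9/1000, 101/1000), radius 1/3000; s5: center (-1/2, -1/2), radius 1/8; s6: center (-1/2, 1/2), radius 1/6

Only the slot chain above each s matters under w4; compose those maps.
input s5: composing its 1 substitution step yields center (-1/2, -1/2), radius 1/8
input s1: composing its 2 substitution steps yields center (1/10, 1/20), radius 1/45
input s2: composing its 3 substitution steps yields center (1/200, 19/200), radius 1/450
input s3: composing its 4 substitution steps yields center (11/1000, 101/1000), radius 1/4000
input s4: composing its 4 substitution steps yields center (9/1000, 101/1000), radius 1/3000
input s6: composing its 1 substitution step yields center (-1/2, 1/2), radius 1/6


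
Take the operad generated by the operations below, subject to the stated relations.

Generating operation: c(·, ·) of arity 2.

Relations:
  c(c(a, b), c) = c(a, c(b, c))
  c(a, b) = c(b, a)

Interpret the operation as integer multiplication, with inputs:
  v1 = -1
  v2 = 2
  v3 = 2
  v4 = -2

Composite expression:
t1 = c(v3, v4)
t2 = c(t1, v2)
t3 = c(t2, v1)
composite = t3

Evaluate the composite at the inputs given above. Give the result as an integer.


c(v3, v4) = -4
c(c(v3, v4), v2) = -8
c(c(c(v3, v4), v2), v1) = 8

8


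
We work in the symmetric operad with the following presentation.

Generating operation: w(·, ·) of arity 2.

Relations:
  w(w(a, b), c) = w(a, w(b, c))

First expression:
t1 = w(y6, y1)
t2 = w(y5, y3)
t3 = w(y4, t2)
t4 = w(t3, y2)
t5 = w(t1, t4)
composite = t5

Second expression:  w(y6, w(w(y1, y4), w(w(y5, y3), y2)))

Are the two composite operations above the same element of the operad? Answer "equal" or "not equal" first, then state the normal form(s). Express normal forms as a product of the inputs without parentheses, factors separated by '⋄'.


equal; both compose to y6 ⋄ y1 ⋄ y4 ⋄ y5 ⋄ y3 ⋄ y2

In normal form, the first expression is y6 ⋄ y1 ⋄ y4 ⋄ y5 ⋄ y3 ⋄ y2
In normal form, the second expression is y6 ⋄ y1 ⋄ y4 ⋄ y5 ⋄ y3 ⋄ y2
The normal forms match — equal.


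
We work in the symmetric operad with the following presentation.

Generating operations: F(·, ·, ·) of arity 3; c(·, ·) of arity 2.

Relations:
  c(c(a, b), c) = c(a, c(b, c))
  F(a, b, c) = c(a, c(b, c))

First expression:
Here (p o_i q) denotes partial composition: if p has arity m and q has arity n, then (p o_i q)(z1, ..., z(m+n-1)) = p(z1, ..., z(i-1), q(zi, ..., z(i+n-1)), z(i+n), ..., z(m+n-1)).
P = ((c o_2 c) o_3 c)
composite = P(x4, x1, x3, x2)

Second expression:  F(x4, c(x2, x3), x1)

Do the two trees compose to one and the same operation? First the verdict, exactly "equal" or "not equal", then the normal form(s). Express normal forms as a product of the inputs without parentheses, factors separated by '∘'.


not equal; the first gives x4 ∘ x1 ∘ x3 ∘ x2 and the second x4 ∘ x2 ∘ x3 ∘ x1

In normal form, the first expression is x4 ∘ x1 ∘ x3 ∘ x2
In normal form, the second expression is x4 ∘ x2 ∘ x3 ∘ x1
No match — not equal.


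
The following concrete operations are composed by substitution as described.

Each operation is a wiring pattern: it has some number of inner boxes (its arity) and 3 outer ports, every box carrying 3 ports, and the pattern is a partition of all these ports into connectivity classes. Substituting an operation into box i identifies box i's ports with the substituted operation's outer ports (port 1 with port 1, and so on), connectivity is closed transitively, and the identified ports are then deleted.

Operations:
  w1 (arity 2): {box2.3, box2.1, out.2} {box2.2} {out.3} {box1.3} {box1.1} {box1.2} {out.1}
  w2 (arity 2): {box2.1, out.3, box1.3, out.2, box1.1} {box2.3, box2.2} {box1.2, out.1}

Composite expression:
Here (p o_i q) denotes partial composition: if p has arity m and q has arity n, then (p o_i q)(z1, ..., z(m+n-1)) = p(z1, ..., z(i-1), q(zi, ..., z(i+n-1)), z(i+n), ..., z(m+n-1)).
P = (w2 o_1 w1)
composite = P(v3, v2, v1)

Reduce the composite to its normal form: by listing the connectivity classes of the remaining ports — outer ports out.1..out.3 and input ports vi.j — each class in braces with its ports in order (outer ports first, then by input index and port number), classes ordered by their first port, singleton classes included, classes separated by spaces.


{out.1, v2.1, v2.3} {out.2, out.3, v1.1} {v1.2, v1.3} {v2.2} {v3.1} {v3.2} {v3.3}


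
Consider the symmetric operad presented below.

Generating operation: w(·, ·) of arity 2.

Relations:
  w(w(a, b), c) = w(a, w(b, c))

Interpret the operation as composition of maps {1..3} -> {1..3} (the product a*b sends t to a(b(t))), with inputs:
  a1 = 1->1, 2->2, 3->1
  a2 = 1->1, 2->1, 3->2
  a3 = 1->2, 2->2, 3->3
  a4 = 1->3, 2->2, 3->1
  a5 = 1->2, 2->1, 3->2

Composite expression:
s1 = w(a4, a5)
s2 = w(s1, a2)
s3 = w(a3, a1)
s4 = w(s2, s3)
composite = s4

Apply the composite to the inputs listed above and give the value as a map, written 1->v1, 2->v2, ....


1->2, 2->2, 3->2

w(a4, a5) = 1->2, 2->3, 3->2
w(w(a4, a5), a2) = 1->2, 2->2, 3->3
w(a3, a1) = 1->2, 2->2, 3->2
w(w(w(a4, a5), a2), w(a3, a1)) = 1->2, 2->2, 3->2


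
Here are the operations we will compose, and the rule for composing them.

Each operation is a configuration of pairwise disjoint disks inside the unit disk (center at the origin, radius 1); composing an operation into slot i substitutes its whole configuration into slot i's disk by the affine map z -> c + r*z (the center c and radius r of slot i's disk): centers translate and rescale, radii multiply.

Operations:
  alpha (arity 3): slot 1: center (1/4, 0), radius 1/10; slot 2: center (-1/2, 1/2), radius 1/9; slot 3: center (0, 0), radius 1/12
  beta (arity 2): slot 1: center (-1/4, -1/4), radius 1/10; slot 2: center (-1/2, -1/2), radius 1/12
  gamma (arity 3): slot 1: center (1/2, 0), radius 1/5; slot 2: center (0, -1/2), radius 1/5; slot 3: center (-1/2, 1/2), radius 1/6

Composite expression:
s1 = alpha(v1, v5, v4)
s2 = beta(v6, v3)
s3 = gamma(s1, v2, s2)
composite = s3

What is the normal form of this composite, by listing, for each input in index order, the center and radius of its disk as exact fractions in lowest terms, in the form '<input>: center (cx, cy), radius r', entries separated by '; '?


v1: center (11/20, 0), radius 1/50; v2: center (0, -1/2), radius 1/5; v3: center (-7/12, 5/12), radius 1/72; v4: center (1/2, 0), radius 1/60; v5: center (2/5, 1/10), radius 1/45; v6: center (-13/24, 11/24), radius 1/60

Below gamma, radii multiply path by path; the v-disk centers shift.
v1: after 2 affine steps, its disk has center (11/20, 0), radius 1/50
v5: after 2 affine steps, its disk has center (2/5, 1/10), radius 1/45
v4: after 2 affine steps, its disk has center (1/2, 0), radius 1/60
v2: after 1 affine step, its disk has center (0, -1/2), radius 1/5
v6: after 2 affine steps, its disk has center (-13/24, 11/24), radius 1/60
v3: after 2 affine steps, its disk has center (-7/12, 5/12), radius 1/72


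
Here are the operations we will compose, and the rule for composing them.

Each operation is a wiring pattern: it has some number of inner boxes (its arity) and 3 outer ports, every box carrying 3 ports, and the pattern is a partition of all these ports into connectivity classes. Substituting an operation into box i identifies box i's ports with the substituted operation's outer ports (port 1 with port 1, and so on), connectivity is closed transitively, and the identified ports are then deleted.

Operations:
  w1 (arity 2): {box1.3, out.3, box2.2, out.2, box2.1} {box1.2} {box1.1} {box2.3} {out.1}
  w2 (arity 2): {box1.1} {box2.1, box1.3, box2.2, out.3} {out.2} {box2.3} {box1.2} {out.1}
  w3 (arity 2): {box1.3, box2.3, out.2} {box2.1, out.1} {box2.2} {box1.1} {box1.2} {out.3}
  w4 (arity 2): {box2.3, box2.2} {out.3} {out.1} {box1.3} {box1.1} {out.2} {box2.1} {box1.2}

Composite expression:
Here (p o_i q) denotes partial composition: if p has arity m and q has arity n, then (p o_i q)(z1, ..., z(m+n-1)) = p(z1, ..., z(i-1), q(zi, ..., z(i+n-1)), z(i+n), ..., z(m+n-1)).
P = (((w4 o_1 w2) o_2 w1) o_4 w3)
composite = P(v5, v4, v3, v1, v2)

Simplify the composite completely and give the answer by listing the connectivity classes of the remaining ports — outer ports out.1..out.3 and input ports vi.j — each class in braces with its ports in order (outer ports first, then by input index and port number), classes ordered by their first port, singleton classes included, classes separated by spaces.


{out.1} {out.2} {out.3} {v1.1} {v1.2} {v1.3, v2.3} {v2.1} {v2.2} {v3.1, v3.2, v4.3, v5.3} {v3.3} {v4.1} {v4.2} {v5.1} {v5.2}

Treat the ports identified at w4 as solder joints: merge, then drop.
composing w1 on (v4, v3), with out.j its own outer ports: {out.1} {out.2, out.3, v3.1, v3.2, v4.3} {v3.3} {v4.1} {v4.2}
composing w2 on (v5, v4, v3), with out.j its own outer ports: {out.1} {out.2} {out.3, v3.1, v3.2, v4.3, v5.3} {v3.3} {v4.1} {v4.2} {v5.1} {v5.2}
composing w3 on (v1, v2), with out.j its own outer ports: {out.1, v2.1} {out.2, v1.3, v2.3} {out.3} {v1.1} {v1.2} {v2.2}
composing w4 on (v5, v4, v3, v1, v2), with out.j its own outer ports: {out.1} {out.2} {out.3} {v1.1} {v1.2} {v1.3, v2.3} {v2.1} {v2.2} {v3.1, v3.2, v4.3, v5.3} {v3.3} {v4.1} {v4.2} {v5.1} {v5.2}


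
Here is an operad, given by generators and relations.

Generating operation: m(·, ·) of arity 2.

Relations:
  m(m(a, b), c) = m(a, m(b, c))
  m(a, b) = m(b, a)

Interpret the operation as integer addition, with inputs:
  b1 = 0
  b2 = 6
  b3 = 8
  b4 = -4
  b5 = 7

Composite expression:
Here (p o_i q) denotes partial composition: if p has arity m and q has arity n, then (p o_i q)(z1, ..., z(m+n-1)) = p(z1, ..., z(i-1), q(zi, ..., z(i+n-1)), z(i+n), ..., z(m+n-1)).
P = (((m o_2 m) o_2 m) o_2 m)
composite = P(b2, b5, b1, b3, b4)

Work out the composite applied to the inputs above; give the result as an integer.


17

m(b5, b1) = 7
m(m(b5, b1), b3) = 15
m(m(m(b5, b1), b3), b4) = 11
m(b2, m(m(m(b5, b1), b3), b4)) = 17
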